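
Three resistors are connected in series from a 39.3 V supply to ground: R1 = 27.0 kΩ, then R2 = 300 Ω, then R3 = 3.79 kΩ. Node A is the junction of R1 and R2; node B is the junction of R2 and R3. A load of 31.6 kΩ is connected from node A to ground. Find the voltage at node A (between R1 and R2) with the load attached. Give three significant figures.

V ≈ 4.65 V

Below node A the series string R2+R3 = 4090 Ω sits in parallel with the 31600 Ω load: 3621 Ω.
V_A = 39.3 × 3621/(27000 + 3621) = 4.65 V.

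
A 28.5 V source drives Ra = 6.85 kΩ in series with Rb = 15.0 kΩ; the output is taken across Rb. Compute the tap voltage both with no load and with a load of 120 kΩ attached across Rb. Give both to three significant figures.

Unloaded: 19.6 V; loaded: 18.8 V

Open-circuit: V = 28.5 × 15.0/(6.85 + 15.0) = 19.6 V.
With the load, Rb becomes Rb‖R_L = 13.33 kΩ, so V = 28.5 × 13.33/20.18 = 18.8 V.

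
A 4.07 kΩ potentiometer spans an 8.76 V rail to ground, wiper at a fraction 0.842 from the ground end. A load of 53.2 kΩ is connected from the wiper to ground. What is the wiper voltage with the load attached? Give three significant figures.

The wiper splits the pot into (1−α)R = 643.1 Ω above and αR = 3427 Ω below.
Lower section ‖ load = 3220 Ω.
V_wiper = 8.76 × 3220/(643.1 + 3220) = 7.30 V.

V ≈ 7.30 V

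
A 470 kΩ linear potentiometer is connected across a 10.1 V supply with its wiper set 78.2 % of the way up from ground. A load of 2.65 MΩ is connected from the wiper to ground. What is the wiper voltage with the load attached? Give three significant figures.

The wiper splits the pot into (1−α)R = 102.5 kΩ above and αR = 367.5 kΩ below.
Lower section ‖ load = 322.8 kΩ.
V_wiper = 10.1 × 322.8/(102.5 + 322.8) = 7.67 V.

V ≈ 7.67 V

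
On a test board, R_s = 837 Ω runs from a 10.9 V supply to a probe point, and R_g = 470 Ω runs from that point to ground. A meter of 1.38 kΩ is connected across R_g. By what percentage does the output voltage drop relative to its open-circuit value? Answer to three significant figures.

17.9 %

The divider's output (Thévenin) resistance is R_s‖R_g = 301.0 Ω.
Fractional drop under load = R_th/(R_th + R_L) = 301.0 / (301.0 + 1380) = 0.1791.
So the output falls by 17.9 %.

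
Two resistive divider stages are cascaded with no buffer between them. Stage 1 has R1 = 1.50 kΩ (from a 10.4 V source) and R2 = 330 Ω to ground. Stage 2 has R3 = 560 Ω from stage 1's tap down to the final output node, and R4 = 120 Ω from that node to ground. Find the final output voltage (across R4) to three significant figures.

V_out ≈ 0.237 V

Stage 2 presents R3+R4 = 680.0 Ω as a load on stage 1's tap.
Stage 1's lower leg becomes R2‖(R3+R4) = 222.2 Ω, so V_mid = 10.4 × 222.2/1722 = 1.342 V.
Stage 2 is itself unloaded: V_out = V_mid × R4/(R3+R4) = 1.342 × 120/680.0 = 0.237 V.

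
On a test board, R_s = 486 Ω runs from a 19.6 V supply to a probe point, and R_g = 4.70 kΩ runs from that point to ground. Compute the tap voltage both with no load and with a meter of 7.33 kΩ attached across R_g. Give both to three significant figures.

Unloaded: 17.8 V; loaded: 16.8 V

Open-circuit: V = 19.6 × 4700/(486 + 4700) = 17.8 V.
With the load, R_g becomes R_g‖R_L = 2864 Ω, so V = 19.6 × 2864/3350 = 16.8 V.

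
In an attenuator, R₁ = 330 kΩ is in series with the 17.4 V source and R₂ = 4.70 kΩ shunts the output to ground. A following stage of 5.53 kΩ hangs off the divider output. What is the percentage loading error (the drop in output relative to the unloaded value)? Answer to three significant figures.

45.6 %

The divider's output (Thévenin) resistance is R₁‖R₂ = 4.634 kΩ.
Fractional drop under load = R_th/(R_th + R_L) = 4.634 / (4.634 + 5.53) = 0.4559.
So the output falls by 45.6 %.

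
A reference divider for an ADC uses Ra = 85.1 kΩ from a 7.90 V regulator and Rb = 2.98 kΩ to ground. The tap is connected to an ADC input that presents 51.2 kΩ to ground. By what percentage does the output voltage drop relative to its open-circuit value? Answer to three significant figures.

The divider's output (Thévenin) resistance is Ra‖Rb = 2.879 kΩ.
Fractional drop under load = R_th/(R_th + R_L) = 2.879 / (2.879 + 51.2) = 0.05324.
So the output falls by 5.32 %.

5.32 %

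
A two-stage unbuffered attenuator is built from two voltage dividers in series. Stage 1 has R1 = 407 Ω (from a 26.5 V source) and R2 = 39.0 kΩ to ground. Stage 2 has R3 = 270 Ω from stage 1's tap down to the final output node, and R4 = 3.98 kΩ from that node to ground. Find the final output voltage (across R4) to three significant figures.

V_out ≈ 22.4 V

Stage 2 presents R3+R4 = 4250 Ω as a load on stage 1's tap.
Stage 1's lower leg becomes R2‖(R3+R4) = 3832 Ω, so V_mid = 26.5 × 3832/4239 = 23.96 V.
Stage 2 is itself unloaded: V_out = V_mid × R4/(R3+R4) = 23.96 × 3980/4250 = 22.4 V.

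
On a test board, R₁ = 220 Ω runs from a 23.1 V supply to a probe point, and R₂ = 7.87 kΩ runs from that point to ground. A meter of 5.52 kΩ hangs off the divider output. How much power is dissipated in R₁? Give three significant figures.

P ≈ 9.78 mW

Total resistance from the source is R₁ + (R₂‖R_L) = 3464 Ω, so I = 23.1/3464 Ω = 6.668 mA.
P = I²·R₁ = (6.668 mA)² × 220 Ω = 9.78 mW.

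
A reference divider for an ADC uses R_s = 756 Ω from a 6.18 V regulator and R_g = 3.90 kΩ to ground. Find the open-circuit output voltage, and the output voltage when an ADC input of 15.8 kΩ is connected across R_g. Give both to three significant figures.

Open-circuit: V = 6.18 × 3900/(756 + 3900) = 5.18 V.
With the load, R_g becomes R_g‖R_L = 3128 Ω, so V = 6.18 × 3128/3884 = 4.98 V.

Unloaded: 5.18 V; loaded: 4.98 V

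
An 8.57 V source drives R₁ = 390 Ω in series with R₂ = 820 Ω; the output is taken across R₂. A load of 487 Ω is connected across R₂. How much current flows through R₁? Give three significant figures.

I ≈ 12.3 mA

R₂‖R_L = 305.5 Ω, so the source sees R₁ + R₂‖R_L = 695.5 Ω.
I = 8.57 V / 695.5 Ω = 12.3 mA.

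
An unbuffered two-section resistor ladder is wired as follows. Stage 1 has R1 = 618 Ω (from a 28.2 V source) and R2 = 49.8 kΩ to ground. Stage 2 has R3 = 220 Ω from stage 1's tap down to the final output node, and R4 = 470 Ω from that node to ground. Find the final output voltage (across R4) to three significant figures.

V_out ≈ 10.1 V

Stage 2 presents R3+R4 = 690.0 Ω as a load on stage 1's tap.
Stage 1's lower leg becomes R2‖(R3+R4) = 680.6 Ω, so V_mid = 28.2 × 680.6/1299 = 14.78 V.
Stage 2 is itself unloaded: V_out = V_mid × R4/(R3+R4) = 14.78 × 470/690.0 = 10.1 V.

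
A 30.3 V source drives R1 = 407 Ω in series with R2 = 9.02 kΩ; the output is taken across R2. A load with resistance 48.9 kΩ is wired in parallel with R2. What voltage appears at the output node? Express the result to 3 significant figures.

V_out ≈ 28.8 V

The load sits in parallel with R2: R2‖R_L = (9020 × 48900) / (9020 + 48900) = 7615 Ω.
V_out = 30.3 × 7615 / (407 + 7615) = 30.3 × 7615/8022 = 28.8 V.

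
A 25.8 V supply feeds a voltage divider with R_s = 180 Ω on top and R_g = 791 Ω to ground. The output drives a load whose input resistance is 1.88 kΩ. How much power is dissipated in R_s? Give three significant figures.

P ≈ 221 mW

Total resistance from the source is R_s + (R_g‖R_L) = 736.8 Ω, so I = 25.8/736.8 Ω = 35.02 mA.
P = I²·R_s = (35.02 mA)² × 180 Ω = 221 mW.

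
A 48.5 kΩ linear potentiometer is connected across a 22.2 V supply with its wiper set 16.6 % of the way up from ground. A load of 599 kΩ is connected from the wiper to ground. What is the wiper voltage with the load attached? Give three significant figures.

V ≈ 3.64 V

The wiper splits the pot into (1−α)R = 40.45 kΩ above and αR = 8.051 kΩ below.
Lower section ‖ load = 7.944 kΩ.
V_wiper = 22.2 × 7.944/(40.45 + 7.944) = 3.64 V.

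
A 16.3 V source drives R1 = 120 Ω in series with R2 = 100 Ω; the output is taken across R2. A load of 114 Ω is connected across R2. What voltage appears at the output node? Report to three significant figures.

V_out ≈ 5.01 V

The load sits in parallel with R2: R2‖R_L = (100 × 114) / (100 + 114) = 53.27 Ω.
V_out = 16.3 × 53.27 / (120 + 53.27) = 16.3 × 53.27/173.3 = 5.01 V.
(Unloaded it would have been 7.41 V.)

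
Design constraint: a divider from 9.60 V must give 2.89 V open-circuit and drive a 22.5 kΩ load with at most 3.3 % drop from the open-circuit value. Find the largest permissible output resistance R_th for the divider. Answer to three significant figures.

R_th ≤ 768 Ω

Loading drop = R_th/(R_th + R_L) ≤ 0.0330, so R_th ≤ R_L · ε/(1−ε) = 22.5 kΩ × 0.0330/0.9670 = 768 Ω.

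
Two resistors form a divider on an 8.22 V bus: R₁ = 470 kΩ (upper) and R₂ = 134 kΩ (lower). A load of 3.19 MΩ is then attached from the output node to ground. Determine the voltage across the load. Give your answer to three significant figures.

V_out ≈ 1.77 V

The load sits in parallel with R₂: R₂‖R_L = (134 × 3190) / (134 + 3190) = 128.6 kΩ.
V_out = 8.22 × 128.6 / (470 + 128.6) = 8.22 × 128.6/598.6 = 1.77 V.
(Unloaded it would have been 1.82 V.)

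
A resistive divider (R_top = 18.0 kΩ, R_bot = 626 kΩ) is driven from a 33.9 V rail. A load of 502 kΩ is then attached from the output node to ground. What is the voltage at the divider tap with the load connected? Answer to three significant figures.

The load sits in parallel with R_bot: R_bot‖R_L = (626 × 502) / (626 + 502) = 278.6 kΩ.
V_out = 33.9 × 278.6 / (18.0 + 278.6) = 33.9 × 278.6/296.6 = 31.8 V.

V_out ≈ 31.8 V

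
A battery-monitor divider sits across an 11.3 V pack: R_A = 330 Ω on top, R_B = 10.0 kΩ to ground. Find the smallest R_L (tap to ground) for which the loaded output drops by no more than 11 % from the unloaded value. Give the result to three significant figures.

Output resistance R_th = R_A‖R_B = (330 × 10000)/10330 = 319.5 Ω.
The fractional drop is R_th/(R_th + R_L); requiring this ≤ 0.110 gives R_L ≥ R_th(1/0.110 − 1) = 319.5 × 8.091 = 2.58 kΩ.

R_L(min) ≈ 2.58 kΩ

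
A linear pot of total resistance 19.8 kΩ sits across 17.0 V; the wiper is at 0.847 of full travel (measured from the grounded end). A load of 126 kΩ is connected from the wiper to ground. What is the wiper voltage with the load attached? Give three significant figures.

V ≈ 14.1 V

The wiper splits the pot into (1−α)R = 3.029 kΩ above and αR = 16.77 kΩ below.
Lower section ‖ load = 14.80 kΩ.
V_wiper = 17.0 × 14.80/(3.029 + 14.80) = 14.1 V.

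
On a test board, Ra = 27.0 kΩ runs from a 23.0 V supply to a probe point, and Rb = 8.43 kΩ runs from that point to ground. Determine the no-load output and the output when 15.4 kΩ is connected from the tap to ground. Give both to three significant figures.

Open-circuit: V = 23.0 × 8.43/(27.0 + 8.43) = 5.47 V.
With the load, Rb becomes Rb‖R_L = 5.448 kΩ, so V = 23.0 × 5.448/32.45 = 3.86 V.

Unloaded: 5.47 V; loaded: 3.86 V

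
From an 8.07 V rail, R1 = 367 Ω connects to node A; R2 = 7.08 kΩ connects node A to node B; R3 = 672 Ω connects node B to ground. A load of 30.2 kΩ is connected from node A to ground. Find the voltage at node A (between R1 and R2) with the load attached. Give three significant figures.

V ≈ 7.62 V

Below node A the series string R2+R3 = 7752 Ω sits in parallel with the 30200 Ω load: 6169 Ω.
V_A = 8.07 × 6169/(367 + 6169) = 7.62 V.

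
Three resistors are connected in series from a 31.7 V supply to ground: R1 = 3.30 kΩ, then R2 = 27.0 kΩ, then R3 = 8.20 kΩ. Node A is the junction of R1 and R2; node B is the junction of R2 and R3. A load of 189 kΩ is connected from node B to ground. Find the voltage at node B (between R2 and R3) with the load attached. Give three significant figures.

At node B, R3 is in parallel with the load: R3‖R_L = 7.859 kΩ.
Below node A the resistance is R2 + (R3‖R_L) = 34.86 kΩ, so V_A = 31.7 × 34.86/38.16 = 28.96 V.
Then V_B = V_A × (R3‖R_L)/(R2 + R3‖R_L) = 28.96 × 7.859/34.86 = 6.53 V.

V ≈ 6.53 V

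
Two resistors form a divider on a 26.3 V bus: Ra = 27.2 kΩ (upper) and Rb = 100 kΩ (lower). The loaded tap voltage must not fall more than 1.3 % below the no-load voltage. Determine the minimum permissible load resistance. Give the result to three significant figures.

Output resistance R_th = Ra‖Rb = (27.2 × 100)/127.2 = 21.38 kΩ.
The fractional drop is R_th/(R_th + R_L); requiring this ≤ 0.0130 gives R_L ≥ R_th(1/0.0130 − 1) = 21.38 × 75.92 = 1.62 MΩ.

R_L(min) ≈ 1.62 MΩ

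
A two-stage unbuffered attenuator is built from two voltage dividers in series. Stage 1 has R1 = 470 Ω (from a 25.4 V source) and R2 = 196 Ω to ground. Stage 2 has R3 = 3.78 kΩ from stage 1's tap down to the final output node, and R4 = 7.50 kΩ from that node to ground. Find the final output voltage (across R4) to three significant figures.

V_out ≈ 4.91 V

Stage 2 presents R3+R4 = 11280 Ω as a load on stage 1's tap.
Stage 1's lower leg becomes R2‖(R3+R4) = 192.7 Ω, so V_mid = 25.4 × 192.7/662.7 = 7.385 V.
Stage 2 is itself unloaded: V_out = V_mid × R4/(R3+R4) = 7.385 × 7500/11280 = 4.91 V.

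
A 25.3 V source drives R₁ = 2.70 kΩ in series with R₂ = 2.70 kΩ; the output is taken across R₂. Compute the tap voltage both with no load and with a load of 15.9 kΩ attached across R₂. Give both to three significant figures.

Unloaded: 12.7 V; loaded: 11.7 V

Open-circuit: V = 25.3 × 2.70/(2.70 + 2.70) = 12.7 V.
With the load, R₂ becomes R₂‖R_L = 2.308 kΩ, so V = 25.3 × 2.308/5.008 = 11.7 V.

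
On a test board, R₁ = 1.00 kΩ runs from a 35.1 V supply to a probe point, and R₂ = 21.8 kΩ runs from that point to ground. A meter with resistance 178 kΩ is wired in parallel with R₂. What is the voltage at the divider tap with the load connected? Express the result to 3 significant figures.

V_out ≈ 33.4 V

The load sits in parallel with R₂: R₂‖R_L = (21.8 × 178) / (21.8 + 178) = 19.42 kΩ.
V_out = 35.1 × 19.42 / (1.00 + 19.42) = 35.1 × 19.42/20.42 = 33.4 V.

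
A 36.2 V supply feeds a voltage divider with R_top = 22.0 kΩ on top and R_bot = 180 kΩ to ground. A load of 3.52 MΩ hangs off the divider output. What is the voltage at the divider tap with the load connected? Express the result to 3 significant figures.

The load sits in parallel with R_bot: R_bot‖R_L = (180 × 3520) / (180 + 3520) = 171.2 kΩ.
V_out = 36.2 × 171.2 / (22.0 + 171.2) = 36.2 × 171.2/193.2 = 32.1 V.

V_out ≈ 32.1 V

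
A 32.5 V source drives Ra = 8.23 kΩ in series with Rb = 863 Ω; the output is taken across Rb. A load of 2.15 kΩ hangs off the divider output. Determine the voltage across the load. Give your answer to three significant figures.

V_out ≈ 2.26 V

The load sits in parallel with Rb: Rb‖R_L = (863 × 2150) / (863 + 2150) = 615.8 Ω.
V_out = 32.5 × 615.8 / (8230 + 615.8) = 32.5 × 615.8/8846 = 2.26 V.
(Unloaded it would have been 3.08 V.)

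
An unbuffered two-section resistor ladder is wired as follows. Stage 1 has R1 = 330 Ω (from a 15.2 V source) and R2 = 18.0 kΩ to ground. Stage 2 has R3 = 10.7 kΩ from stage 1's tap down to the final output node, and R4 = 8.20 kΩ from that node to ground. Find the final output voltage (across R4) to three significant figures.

V_out ≈ 6.37 V

Stage 2 presents R3+R4 = 18900 Ω as a load on stage 1's tap.
Stage 1's lower leg becomes R2‖(R3+R4) = 9220 Ω, so V_mid = 15.2 × 9220/9550 = 14.67 V.
Stage 2 is itself unloaded: V_out = V_mid × R4/(R3+R4) = 14.67 × 8200/18900 = 6.37 V.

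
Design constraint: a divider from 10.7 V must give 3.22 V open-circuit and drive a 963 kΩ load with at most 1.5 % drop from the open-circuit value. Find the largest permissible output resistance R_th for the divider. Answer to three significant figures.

R_th ≤ 14.7 kΩ

Loading drop = R_th/(R_th + R_L) ≤ 0.0150, so R_th ≤ R_L · ε/(1−ε) = 963 kΩ × 0.0150/0.9850 = 14.7 kΩ.
(Any R1, R2 with R2/(R1+R2) = 0.301 and R1‖R2 ≤ 14.7 kΩ will meet the spec.)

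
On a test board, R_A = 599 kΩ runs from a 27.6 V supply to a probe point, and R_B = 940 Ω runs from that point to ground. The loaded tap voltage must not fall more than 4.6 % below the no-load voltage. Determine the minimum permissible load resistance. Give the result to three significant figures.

R_L(min) ≈ 19.5 kΩ

Output resistance R_th = R_A‖R_B = (599000 × 940)/599900 = 938.5 Ω.
The fractional drop is R_th/(R_th + R_L); requiring this ≤ 0.0460 gives R_L ≥ R_th(1/0.0460 − 1) = 938.5 × 20.74 = 19.5 kΩ.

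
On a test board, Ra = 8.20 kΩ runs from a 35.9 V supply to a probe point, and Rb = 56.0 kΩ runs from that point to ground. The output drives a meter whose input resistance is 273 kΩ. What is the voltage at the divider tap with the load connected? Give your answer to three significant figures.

The load sits in parallel with Rb: Rb‖R_L = (56.0 × 273) / (56.0 + 273) = 46.47 kΩ.
V_out = 35.9 × 46.47 / (8.20 + 46.47) = 35.9 × 46.47/54.67 = 30.5 V.
(Unloaded it would have been 31.3 V.)

V_out ≈ 30.5 V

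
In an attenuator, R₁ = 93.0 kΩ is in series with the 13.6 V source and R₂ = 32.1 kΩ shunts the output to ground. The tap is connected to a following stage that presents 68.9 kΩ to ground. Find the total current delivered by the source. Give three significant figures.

R₂‖R_L = 21.90 kΩ, so the source sees R₁ + R₂‖R_L = 114.9 kΩ.
I = 13.6 V / 114.9 kΩ = 0.118 mA.

I ≈ 0.118 mA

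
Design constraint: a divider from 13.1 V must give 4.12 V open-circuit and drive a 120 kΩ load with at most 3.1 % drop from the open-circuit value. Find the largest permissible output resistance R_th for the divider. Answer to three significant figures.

Loading drop = R_th/(R_th + R_L) ≤ 0.0310, so R_th ≤ R_L · ε/(1−ε) = 120 kΩ × 0.0310/0.9690 = 3.84 kΩ.
(Any R1, R2 with R2/(R1+R2) = 0.315 and R1‖R2 ≤ 3.84 kΩ will meet the spec.)

R_th ≤ 3.84 kΩ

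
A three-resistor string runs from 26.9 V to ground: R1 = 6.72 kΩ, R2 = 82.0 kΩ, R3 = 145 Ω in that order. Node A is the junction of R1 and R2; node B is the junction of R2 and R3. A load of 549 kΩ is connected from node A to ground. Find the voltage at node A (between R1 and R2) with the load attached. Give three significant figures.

Below node A the series string R2+R3 = 82140 Ω sits in parallel with the 549000 Ω load: 71450 Ω.
V_A = 26.9 × 71450/(6720 + 71450) = 24.6 V.

V ≈ 24.6 V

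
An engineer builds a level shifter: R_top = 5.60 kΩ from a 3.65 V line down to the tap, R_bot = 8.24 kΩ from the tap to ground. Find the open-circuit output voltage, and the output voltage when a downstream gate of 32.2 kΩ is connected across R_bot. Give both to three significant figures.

Open-circuit: V = 3.65 × 8.24/(5.60 + 8.24) = 2.17 V.
With the load, R_bot becomes R_bot‖R_L = 6.561 kΩ, so V = 3.65 × 6.561/12.16 = 1.97 V.

Unloaded: 2.17 V; loaded: 1.97 V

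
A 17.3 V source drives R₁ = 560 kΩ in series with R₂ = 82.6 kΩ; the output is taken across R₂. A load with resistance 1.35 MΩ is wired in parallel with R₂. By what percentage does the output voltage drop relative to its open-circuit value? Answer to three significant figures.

The divider's output (Thévenin) resistance is R₁‖R₂ = 71.98 kΩ.
Fractional drop under load = R_th/(R_th + R_L) = 71.98 / (71.98 + 1350) = 0.05062.
So the output falls by 5.06 %.

5.06 %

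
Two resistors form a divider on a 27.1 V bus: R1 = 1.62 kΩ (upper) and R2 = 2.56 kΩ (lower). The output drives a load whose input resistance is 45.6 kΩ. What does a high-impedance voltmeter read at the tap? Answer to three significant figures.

The load sits in parallel with R2: R2‖R_L = (2.56 × 45.6) / (2.56 + 45.6) = 2.424 kΩ.
V_out = 27.1 × 2.424 / (1.62 + 2.424) = 27.1 × 2.424/4.044 = 16.2 V.

V_out ≈ 16.2 V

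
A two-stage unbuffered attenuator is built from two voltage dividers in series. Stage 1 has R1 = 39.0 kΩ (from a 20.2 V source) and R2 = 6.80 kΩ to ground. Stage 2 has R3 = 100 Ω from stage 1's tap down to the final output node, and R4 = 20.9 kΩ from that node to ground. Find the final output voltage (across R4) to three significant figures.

V_out ≈ 2.34 V

Stage 2 presents R3+R4 = 21000 Ω as a load on stage 1's tap.
Stage 1's lower leg becomes R2‖(R3+R4) = 5137 Ω, so V_mid = 20.2 × 5137/44140 = 2.351 V.
Stage 2 is itself unloaded: V_out = V_mid × R4/(R3+R4) = 2.351 × 20900/21000 = 2.34 V.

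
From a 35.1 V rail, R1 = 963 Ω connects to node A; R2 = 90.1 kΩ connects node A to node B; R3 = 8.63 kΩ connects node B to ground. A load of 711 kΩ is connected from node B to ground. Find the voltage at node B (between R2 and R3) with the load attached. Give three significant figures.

V ≈ 3.01 V

At node B, R3 is in parallel with the load: R3‖R_L = 8527 Ω.
Below node A the resistance is R2 + (R3‖R_L) = 98630 Ω, so V_A = 35.1 × 98630/99590 = 34.76 V.
Then V_B = V_A × (R3‖R_L)/(R2 + R3‖R_L) = 34.76 × 8527/98630 = 3.01 V.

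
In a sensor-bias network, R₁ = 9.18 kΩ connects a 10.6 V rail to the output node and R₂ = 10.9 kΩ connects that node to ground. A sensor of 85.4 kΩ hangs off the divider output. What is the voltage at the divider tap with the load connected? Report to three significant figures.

The load sits in parallel with R₂: R₂‖R_L = (10.9 × 85.4) / (10.9 + 85.4) = 9.666 kΩ.
V_out = 10.6 × 9.666 / (9.18 + 9.666) = 10.6 × 9.666/18.85 = 5.44 V.

V_out ≈ 5.44 V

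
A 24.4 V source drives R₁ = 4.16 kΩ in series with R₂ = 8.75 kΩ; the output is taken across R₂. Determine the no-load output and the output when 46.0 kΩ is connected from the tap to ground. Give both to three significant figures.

Open-circuit: V = 24.4 × 8.75/(4.16 + 8.75) = 16.5 V.
With the load, R₂ becomes R₂‖R_L = 7.352 kΩ, so V = 24.4 × 7.352/11.51 = 15.6 V.

Unloaded: 16.5 V; loaded: 15.6 V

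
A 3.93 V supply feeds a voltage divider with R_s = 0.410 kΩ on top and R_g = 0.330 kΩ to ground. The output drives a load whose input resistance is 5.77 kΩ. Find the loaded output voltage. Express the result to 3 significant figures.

V_out ≈ 1.70 V

The load sits in parallel with R_g: R_g‖R_L = (330 × 5770) / (330 + 5770) = 312.1 Ω.
V_out = 3.93 × 312.1 / (410 + 312.1) = 3.93 × 312.1/722.1 = 1.70 V.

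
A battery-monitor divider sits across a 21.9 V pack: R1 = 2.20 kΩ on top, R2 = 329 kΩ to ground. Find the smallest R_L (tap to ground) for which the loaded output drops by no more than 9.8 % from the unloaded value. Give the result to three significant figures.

R_L(min) ≈ 20.1 kΩ

Output resistance R_th = R1‖R2 = (2.20 × 329)/331.2 = 2.185 kΩ.
The fractional drop is R_th/(R_th + R_L); requiring this ≤ 0.0980 gives R_L ≥ R_th(1/0.0980 − 1) = 2.185 × 9.204 = 20.1 kΩ.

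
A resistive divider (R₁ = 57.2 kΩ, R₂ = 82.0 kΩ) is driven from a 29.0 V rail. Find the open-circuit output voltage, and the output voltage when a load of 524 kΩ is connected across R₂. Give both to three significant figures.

Open-circuit: V = 29.0 × 82.0/(57.2 + 82.0) = 17.1 V.
With the load, R₂ becomes R₂‖R_L = 70.90 kΩ, so V = 29.0 × 70.90/128.1 = 16.1 V.

Unloaded: 17.1 V; loaded: 16.1 V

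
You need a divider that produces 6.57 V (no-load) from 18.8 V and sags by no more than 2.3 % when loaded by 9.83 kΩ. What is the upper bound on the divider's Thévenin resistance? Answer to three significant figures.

R_th ≤ 231 Ω

Loading drop = R_th/(R_th + R_L) ≤ 0.0230, so R_th ≤ R_L · ε/(1−ε) = 9.83 kΩ × 0.0230/0.9770 = 231 Ω.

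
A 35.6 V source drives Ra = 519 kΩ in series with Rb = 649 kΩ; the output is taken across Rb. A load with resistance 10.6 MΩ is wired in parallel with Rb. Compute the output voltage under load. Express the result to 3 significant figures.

The load sits in parallel with Rb: Rb‖R_L = (649 × 10600) / (649 + 10600) = 611.6 kΩ.
V_out = 35.6 × 611.6 / (519 + 611.6) = 35.6 × 611.6/1131 = 19.3 V.

V_out ≈ 19.3 V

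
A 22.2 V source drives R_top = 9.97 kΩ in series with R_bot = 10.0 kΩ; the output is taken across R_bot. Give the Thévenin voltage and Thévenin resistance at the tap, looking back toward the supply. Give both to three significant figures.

V_th is the open-circuit tap voltage: 22.2 × 10.0/(9.97 + 10.0) = 11.1 V.
With the supply zeroed, R_top and R_bot appear in parallel from the tap: R_th = R_top‖R_bot = (9.97 × 10.0)/19.97 = 4.99 kΩ.

V_th = 11.1 V, R_th = 4.99 kΩ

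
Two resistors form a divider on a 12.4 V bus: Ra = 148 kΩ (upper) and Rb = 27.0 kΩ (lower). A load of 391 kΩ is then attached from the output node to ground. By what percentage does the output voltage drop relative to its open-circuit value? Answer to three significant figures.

The divider's output (Thévenin) resistance is Ra‖Rb = 22.83 kΩ.
Fractional drop under load = R_th/(R_th + R_L) = 22.83 / (22.83 + 391) = 0.05518.
So the output falls by 5.52 %.

5.52 %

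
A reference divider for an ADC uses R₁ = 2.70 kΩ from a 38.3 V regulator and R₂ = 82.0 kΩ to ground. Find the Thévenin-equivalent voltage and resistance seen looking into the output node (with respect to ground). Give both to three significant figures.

V_th is the open-circuit tap voltage: 38.3 × 82.0/(2.70 + 82.0) = 37.1 V.
With the supply zeroed, R₁ and R₂ appear in parallel from the tap: R_th = R₁‖R₂ = (2.70 × 82.0)/84.70 = 2.61 kΩ.

V_th = 37.1 V, R_th = 2.61 kΩ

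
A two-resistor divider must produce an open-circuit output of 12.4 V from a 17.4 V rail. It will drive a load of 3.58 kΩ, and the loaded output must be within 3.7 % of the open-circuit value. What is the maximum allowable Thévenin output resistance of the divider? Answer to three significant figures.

Loading drop = R_th/(R_th + R_L) ≤ 0.0370, so R_th ≤ R_L · ε/(1−ε) = 3.58 kΩ × 0.0370/0.9630 = 138 Ω.

R_th ≤ 138 Ω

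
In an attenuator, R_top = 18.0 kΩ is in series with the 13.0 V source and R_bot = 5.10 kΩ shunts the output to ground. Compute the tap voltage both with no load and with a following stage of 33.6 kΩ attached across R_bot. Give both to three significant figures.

Unloaded: 2.87 V; loaded: 2.57 V

Open-circuit: V = 13.0 × 5.10/(18.0 + 5.10) = 2.87 V.
With the load, R_bot becomes R_bot‖R_L = 4.428 kΩ, so V = 13.0 × 4.428/22.43 = 2.57 V.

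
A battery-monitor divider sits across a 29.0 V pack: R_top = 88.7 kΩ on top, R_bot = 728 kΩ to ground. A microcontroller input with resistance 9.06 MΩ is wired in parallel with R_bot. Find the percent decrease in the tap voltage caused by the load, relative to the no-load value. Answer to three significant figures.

The divider's output (Thévenin) resistance is R_top‖R_bot = 79.07 kΩ.
Fractional drop under load = R_th/(R_th + R_L) = 79.07 / (79.07 + 9060) = 0.008651.
So the output falls by 0.865 %.

0.865 %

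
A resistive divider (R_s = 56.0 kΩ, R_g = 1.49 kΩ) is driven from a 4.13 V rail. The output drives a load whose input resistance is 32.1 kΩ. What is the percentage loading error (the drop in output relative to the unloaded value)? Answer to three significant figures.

The divider's output (Thévenin) resistance is R_s‖R_g = 1.451 kΩ.
Fractional drop under load = R_th/(R_th + R_L) = 1.451 / (1.451 + 32.1) = 0.04326.
So the output falls by 4.33 %.

4.33 %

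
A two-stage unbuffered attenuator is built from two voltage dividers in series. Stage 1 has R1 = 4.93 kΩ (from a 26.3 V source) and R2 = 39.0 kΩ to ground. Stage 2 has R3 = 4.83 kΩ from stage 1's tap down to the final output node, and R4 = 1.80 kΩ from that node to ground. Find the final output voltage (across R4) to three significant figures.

Stage 2 presents R3+R4 = 6.630 kΩ as a load on stage 1's tap.
Stage 1's lower leg becomes R2‖(R3+R4) = 5.667 kΩ, so V_mid = 26.3 × 5.667/10.60 = 14.06 V.
Stage 2 is itself unloaded: V_out = V_mid × R4/(R3+R4) = 14.06 × 1.80/6.630 = 3.82 V.

V_out ≈ 3.82 V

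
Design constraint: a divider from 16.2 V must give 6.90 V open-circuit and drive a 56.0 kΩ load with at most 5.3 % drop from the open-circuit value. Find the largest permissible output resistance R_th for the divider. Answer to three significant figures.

Loading drop = R_th/(R_th + R_L) ≤ 0.0530, so R_th ≤ R_L · ε/(1−ε) = 56.0 kΩ × 0.0530/0.9470 = 3.13 kΩ.
(Any R1, R2 with R2/(R1+R2) = 0.426 and R1‖R2 ≤ 3.13 kΩ will meet the spec.)

R_th ≤ 3.13 kΩ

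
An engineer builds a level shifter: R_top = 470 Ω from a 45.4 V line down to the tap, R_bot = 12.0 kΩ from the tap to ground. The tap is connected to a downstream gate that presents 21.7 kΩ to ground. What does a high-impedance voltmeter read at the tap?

The load sits in parallel with R_bot: R_bot‖R_L = (12000 × 21700) / (12000 + 21700) = 7727 Ω.
V_out = 45.4 × 7727 / (470 + 7727) = 45.4 × 7727/8197 = 42.8 V.
(Unloaded it would have been 43.7 V.)

V_out ≈ 42.8 V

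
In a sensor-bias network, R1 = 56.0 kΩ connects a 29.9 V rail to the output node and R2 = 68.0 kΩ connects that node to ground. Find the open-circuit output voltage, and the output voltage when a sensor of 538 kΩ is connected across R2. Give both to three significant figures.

Unloaded: 16.4 V; loaded: 15.5 V

Open-circuit: V = 29.9 × 68.0/(56.0 + 68.0) = 16.4 V.
With the load, R2 becomes R2‖R_L = 60.37 kΩ, so V = 29.9 × 60.37/116.4 = 15.5 V.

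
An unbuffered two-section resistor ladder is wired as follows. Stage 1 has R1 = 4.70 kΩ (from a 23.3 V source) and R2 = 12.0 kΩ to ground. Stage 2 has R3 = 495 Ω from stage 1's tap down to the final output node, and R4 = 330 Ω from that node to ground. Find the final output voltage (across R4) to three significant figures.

Stage 2 presents R3+R4 = 825.0 Ω as a load on stage 1's tap.
Stage 1's lower leg becomes R2‖(R3+R4) = 771.9 Ω, so V_mid = 23.3 × 771.9/5472 = 3.287 V.
Stage 2 is itself unloaded: V_out = V_mid × R4/(R3+R4) = 3.287 × 330/825.0 = 1.31 V.

V_out ≈ 1.31 V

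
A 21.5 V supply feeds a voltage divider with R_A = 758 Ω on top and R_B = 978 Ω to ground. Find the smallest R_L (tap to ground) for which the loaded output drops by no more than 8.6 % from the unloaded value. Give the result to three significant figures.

Output resistance R_th = R_A‖R_B = (758 × 978)/1736 = 427.0 Ω.
The fractional drop is R_th/(R_th + R_L); requiring this ≤ 0.0860 gives R_L ≥ R_th(1/0.0860 − 1) = 427.0 × 10.63 = 4.54 kΩ.

R_L(min) ≈ 4.54 kΩ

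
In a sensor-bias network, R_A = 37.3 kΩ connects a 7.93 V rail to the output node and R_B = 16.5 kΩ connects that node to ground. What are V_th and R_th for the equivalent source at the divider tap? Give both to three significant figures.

V_th is the open-circuit tap voltage: 7.93 × 16.5/(37.3 + 16.5) = 2.43 V.
With the supply zeroed, R_A and R_B appear in parallel from the tap: R_th = R_A‖R_B = (37.3 × 16.5)/53.80 = 11.4 kΩ.

V_th = 2.43 V, R_th = 11.4 kΩ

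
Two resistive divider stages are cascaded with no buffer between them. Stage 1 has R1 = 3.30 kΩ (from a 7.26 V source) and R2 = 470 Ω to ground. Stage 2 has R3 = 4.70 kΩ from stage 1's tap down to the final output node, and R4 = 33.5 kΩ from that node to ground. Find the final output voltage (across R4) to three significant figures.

Stage 2 presents R3+R4 = 38200 Ω as a load on stage 1's tap.
Stage 1's lower leg becomes R2‖(R3+R4) = 464.3 Ω, so V_mid = 7.26 × 464.3/3764 = 0.8954 V.
Stage 2 is itself unloaded: V_out = V_mid × R4/(R3+R4) = 0.8954 × 33500/38200 = 0.785 V.

V_out ≈ 0.785 V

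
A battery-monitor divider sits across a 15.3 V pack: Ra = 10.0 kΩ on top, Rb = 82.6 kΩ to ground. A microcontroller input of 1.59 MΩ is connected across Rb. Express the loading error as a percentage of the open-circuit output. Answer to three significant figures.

The divider's output (Thévenin) resistance is Ra‖Rb = 8.920 kΩ.
Fractional drop under load = R_th/(R_th + R_L) = 8.920 / (8.920 + 1590) = 0.005579.
So the output falls by 0.558 %.

0.558 %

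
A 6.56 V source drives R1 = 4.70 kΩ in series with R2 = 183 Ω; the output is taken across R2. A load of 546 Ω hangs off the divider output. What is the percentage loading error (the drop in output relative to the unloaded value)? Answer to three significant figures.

Unloaded V = 6.56 × 183/4883 = 0.2458 V.
Loaded: R2‖R_L = 137.1 Ω, giving V = 6.56 × 137.1/4837 = 0.1859 V.
Drop = (0.2458 − 0.1859) / 0.2458 = 24.4 %.

24.4 %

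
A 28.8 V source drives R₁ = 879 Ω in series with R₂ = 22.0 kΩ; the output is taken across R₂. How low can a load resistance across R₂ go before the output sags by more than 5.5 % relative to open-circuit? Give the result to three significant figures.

Output resistance R_th = R₁‖R₂ = (879 × 22000)/22880 = 845.2 Ω.
The fractional drop is R_th/(R_th + R_L); requiring this ≤ 0.0550 gives R_L ≥ R_th(1/0.0550 − 1) = 845.2 × 17.18 = 14.5 kΩ.

R_L(min) ≈ 14.5 kΩ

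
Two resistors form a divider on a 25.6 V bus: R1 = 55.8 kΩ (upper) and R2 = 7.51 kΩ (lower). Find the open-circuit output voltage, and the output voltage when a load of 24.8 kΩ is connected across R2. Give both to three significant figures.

Unloaded: 3.04 V; loaded: 2.40 V

Open-circuit: V = 25.6 × 7.51/(55.8 + 7.51) = 3.04 V.
With the load, R2 becomes R2‖R_L = 5.764 kΩ, so V = 25.6 × 5.764/61.56 = 2.40 V.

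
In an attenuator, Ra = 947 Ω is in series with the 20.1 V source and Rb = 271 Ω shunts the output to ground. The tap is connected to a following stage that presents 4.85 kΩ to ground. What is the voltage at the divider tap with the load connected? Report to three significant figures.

The load sits in parallel with Rb: Rb‖R_L = (271 × 4850) / (271 + 4850) = 256.7 Ω.
V_out = 20.1 × 256.7 / (947 + 256.7) = 20.1 × 256.7/1204 = 4.29 V.

V_out ≈ 4.29 V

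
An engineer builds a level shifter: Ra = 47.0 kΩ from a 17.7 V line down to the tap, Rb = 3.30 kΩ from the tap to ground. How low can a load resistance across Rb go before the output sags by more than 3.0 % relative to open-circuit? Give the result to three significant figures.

R_L(min) ≈ 99.7 kΩ

Output resistance R_th = Ra‖Rb = (47.0 × 3.30)/50.30 = 3.083 kΩ.
The fractional drop is R_th/(R_th + R_L); requiring this ≤ 0.0300 gives R_L ≥ R_th(1/0.0300 − 1) = 3.083 × 32.33 = 99.7 kΩ.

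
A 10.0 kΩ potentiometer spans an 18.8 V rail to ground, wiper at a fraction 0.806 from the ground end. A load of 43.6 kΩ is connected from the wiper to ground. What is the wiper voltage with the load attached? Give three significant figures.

V ≈ 14.6 V

The wiper splits the pot into (1−α)R = 1.940 kΩ above and αR = 8.060 kΩ below.
Lower section ‖ load = 6.802 kΩ.
V_wiper = 18.8 × 6.802/(1.940 + 6.802) = 14.6 V.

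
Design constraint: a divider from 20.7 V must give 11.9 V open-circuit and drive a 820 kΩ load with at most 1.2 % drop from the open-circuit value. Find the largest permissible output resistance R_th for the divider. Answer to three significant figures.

R_th ≤ 9.96 kΩ

Loading drop = R_th/(R_th + R_L) ≤ 0.0120, so R_th ≤ R_L · ε/(1−ε) = 820 kΩ × 0.0120/0.9880 = 9.96 kΩ.
(Any R1, R2 with R2/(R1+R2) = 0.575 and R1‖R2 ≤ 9.96 kΩ will meet the spec.)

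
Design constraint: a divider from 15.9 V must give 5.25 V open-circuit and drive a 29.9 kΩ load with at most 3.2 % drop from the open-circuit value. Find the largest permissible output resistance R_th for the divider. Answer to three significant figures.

R_th ≤ 988 Ω

Loading drop = R_th/(R_th + R_L) ≤ 0.0320, so R_th ≤ R_L · ε/(1−ε) = 29.9 kΩ × 0.0320/0.9680 = 988 Ω.
(Any R1, R2 with R2/(R1+R2) = 0.330 and R1‖R2 ≤ 988 Ω will meet the spec.)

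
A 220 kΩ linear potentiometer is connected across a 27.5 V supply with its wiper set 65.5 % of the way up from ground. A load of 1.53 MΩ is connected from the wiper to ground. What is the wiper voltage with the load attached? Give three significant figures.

The wiper splits the pot into (1−α)R = 75.90 kΩ above and αR = 144.1 kΩ below.
Lower section ‖ load = 131.7 kΩ.
V_wiper = 27.5 × 131.7/(75.90 + 131.7) = 17.4 V.

V ≈ 17.4 V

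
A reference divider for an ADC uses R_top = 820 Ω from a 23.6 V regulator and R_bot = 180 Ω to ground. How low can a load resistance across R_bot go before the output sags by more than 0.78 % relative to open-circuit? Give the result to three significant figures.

Output resistance R_th = R_top‖R_bot = (820 × 180)/1000 = 147.6 Ω.
The fractional drop is R_th/(R_th + R_L); requiring this ≤ 0.00780 gives R_L ≥ R_th(1/0.00780 − 1) = 147.6 × 127.2 = 18.8 kΩ.

R_L(min) ≈ 18.8 kΩ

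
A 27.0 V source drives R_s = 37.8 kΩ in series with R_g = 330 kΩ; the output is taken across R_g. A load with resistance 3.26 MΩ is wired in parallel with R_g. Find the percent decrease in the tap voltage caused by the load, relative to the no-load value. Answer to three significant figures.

The divider's output (Thévenin) resistance is R_s‖R_g = 33.92 kΩ.
Fractional drop under load = R_th/(R_th + R_L) = 33.92 / (33.92 + 3260) = 0.01030.
So the output falls by 1.03 %.

1.03 %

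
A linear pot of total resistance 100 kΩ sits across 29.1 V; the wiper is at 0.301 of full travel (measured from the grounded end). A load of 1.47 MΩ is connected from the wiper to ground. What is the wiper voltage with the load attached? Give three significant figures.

V ≈ 8.64 V

The wiper splits the pot into (1−α)R = 69.90 kΩ above and αR = 30.10 kΩ below.
Lower section ‖ load = 29.50 kΩ.
V_wiper = 29.1 × 29.50/(69.90 + 29.50) = 8.64 V.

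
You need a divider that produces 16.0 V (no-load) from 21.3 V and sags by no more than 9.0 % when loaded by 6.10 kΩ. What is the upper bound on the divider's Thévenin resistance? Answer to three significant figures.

R_th ≤ 603 Ω

Loading drop = R_th/(R_th + R_L) ≤ 0.0900, so R_th ≤ R_L · ε/(1−ε) = 6.10 kΩ × 0.0900/0.9100 = 603 Ω.
(Any R1, R2 with R2/(R1+R2) = 0.751 and R1‖R2 ≤ 603 Ω will meet the spec.)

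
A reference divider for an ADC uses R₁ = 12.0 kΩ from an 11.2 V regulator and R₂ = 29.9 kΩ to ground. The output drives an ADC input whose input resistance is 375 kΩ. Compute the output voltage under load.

The load sits in parallel with R₂: R₂‖R_L = (29.9 × 375) / (29.9 + 375) = 27.69 kΩ.
V_out = 11.2 × 27.69 / (12.0 + 27.69) = 11.2 × 27.69/39.69 = 7.81 V.
(Unloaded it would have been 7.99 V.)

V_out ≈ 7.81 V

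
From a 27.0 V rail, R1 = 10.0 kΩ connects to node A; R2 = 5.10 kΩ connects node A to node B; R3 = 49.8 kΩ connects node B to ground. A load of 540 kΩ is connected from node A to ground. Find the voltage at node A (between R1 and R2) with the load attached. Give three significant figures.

V ≈ 22.5 V

Below node A the series string R2+R3 = 54.90 kΩ sits in parallel with the 540 kΩ load: 49.83 kΩ.
V_A = 27.0 × 49.83/(10.0 + 49.83) = 22.5 V.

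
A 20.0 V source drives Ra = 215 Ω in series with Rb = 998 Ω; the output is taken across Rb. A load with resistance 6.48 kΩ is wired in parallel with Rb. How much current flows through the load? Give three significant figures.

Rb‖R_L = 864.8 Ω; V_out = 20.0 × 864.8/1080 = 16.02 V.
I_L = V_out / R_L = 16.02 / 6.48 kΩ = 2.47 mA.

I_L ≈ 2.47 mA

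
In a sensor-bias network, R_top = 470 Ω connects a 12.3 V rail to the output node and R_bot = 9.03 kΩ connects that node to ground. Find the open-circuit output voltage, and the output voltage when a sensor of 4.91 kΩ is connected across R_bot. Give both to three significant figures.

Unloaded: 11.7 V; loaded: 10.7 V

Open-circuit: V = 12.3 × 9030/(470 + 9030) = 11.7 V.
With the load, R_bot becomes R_bot‖R_L = 3181 Ω, so V = 12.3 × 3181/3651 = 10.7 V.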